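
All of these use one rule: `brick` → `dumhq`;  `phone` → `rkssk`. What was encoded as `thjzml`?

refuge

In brick: b→d is +2, r→u is +3, i→m is +4, c→h is +5 — the shift increases by 1 each position. Letter i (0-indexed) is shifted by i+2, so successive shifts are 2, 3, 4, ….
Undoing it on thjzml: t−2=r, h−3=e, j−4=f, z−5=u, m−6=g, l−7=e.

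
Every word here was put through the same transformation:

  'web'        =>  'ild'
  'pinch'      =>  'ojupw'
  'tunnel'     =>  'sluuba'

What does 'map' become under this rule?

The word is reversed, then every letter is shifted forward by 7.
Applying it to map: reverse → pam; then shift: p+7=w, a+7=h, m+7=t.

wht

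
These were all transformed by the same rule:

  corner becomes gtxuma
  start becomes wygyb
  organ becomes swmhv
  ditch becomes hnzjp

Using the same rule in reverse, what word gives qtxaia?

mortar

Letter i (0-indexed) is shifted by i+4, so successive shifts are 4, 5, 6, ….
Reversing it on qtxaia: q−4=m, t−5=o, x−6=r, a−7=t, i−8=a, a−9=r.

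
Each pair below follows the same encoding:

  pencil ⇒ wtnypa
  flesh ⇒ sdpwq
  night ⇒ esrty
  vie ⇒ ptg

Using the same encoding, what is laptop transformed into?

The output letters match the input read backwards, each shifted +11: pencil reversed is licnep. The word is reversed, then every letter is shifted forward by 11.
On laptop: reverse → potpal; then shift: p+11=a, o+11=z, t+11=e, p+11=a, a+11=l, l+11=w.

azealw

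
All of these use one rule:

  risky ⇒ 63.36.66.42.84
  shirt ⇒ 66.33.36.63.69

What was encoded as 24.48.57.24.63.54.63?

emperor

The formula is n = 3×(alphabet index, a=1) + 9.
Undoing it on 24.48.57.24.63.54.63: 24→(24−9)÷3=5=e, 48→(48−9)÷3=13=m, 57→(57−9)÷3=16=p, 24→(24−9)÷3=5=e, 63→(63−9)÷3=18=r, 54→(54−9)÷3=15=o, 63→(63−9)÷3=18=r.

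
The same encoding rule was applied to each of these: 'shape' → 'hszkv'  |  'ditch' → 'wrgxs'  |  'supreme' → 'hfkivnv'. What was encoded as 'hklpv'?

Each pair mirrors across the alphabet (s↔h, h↔s, a↔z): positions sum to 25. Each letter is replaced by its mirror in the alphabet: a↔z, b↔y, c↔x, and so on (the Atbash cipher).
Undoing it on hklpv: h↔s, k↔p, l↔o, p↔k, v↔e.

spoke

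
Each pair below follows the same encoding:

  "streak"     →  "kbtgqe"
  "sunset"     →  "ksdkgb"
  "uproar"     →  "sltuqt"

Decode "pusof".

dough

Each letter's alphabet position (a=0..z=25) is mapped through 17·x+16 mod 26 — an affine cipher.
Decoding pusof: p(15)→23·(15−16)≡3=d; u(20)→23·(20−16)≡14=o; s(18)→23·(18−16)≡20=u; o(14)→23·(14−16)≡6=g; f(5)→23·(5−16)≡7=h (all mod 26).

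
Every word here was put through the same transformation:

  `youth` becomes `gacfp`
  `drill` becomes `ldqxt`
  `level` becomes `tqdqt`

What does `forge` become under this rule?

Shifts by position in youth: pos 0: y→g (+8), pos 1: o→a (+12), pos 2: u→c (+8), pos 3: t→f (+12) — repeating every 2. The shifts repeat in a cycle of length 2: positions 0,1,… shift by +8, +12, then the pattern repeats.
On forge: f+8=n, o+12=a, r+8=z, g+12=s, e+8=m.

nazsm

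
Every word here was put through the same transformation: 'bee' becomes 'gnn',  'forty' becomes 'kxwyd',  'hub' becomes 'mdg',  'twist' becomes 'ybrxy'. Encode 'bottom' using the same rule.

Two shifts are in play — +9 for a/e/i/o/u, +5 for every other letter.
On bottom: b(cons)+5=g, o(vowel)+9=x, t(cons)+5=y, t(cons)+5=y, o(vowel)+9=x, m(cons)+5=r.

gxyyxr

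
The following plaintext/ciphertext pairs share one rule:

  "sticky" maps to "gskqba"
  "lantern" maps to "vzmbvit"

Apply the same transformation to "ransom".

uwaviz

The output letters match the input read backwards, each shifted +8: sticky reversed is ykcits. Read the word backwards and shift each letter +8.
Applying it to ransom: reverse → mosnar; then shift: m+8=u, o+8=w, s+8=a, n+8=v, a+8=i, r+8=z.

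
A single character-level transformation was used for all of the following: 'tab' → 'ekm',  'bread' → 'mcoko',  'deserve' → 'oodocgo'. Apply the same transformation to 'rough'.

The shift depends on letter class: consonant t→e is +11, but vowel a→k is +10. Vowels shift forward by 10 and consonants shift forward by 11.
For rough: r(cons)+11=c, o(vowel)+10=y, u(vowel)+10=e, g(cons)+11=r, h(cons)+11=s.

cyers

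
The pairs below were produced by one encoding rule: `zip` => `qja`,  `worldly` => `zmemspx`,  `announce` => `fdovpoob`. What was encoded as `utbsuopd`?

Two steps: reverse the string, then apply a Caesar shift of +1.
Reversing it on utbsuopd: shift back: u−1=t, t−1=s, b−1=a, s−1=r, u−1=t, o−1=n, p−1=o, d−1=c → tsartnoc; then reverse → contrast.

contrast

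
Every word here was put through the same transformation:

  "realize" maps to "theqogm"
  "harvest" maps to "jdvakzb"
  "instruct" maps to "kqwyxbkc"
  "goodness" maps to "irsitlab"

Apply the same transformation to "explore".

gatquym

In realize: r→t is +2, e→h is +3, a→e is +4, l→q is +5 — the shift increases by 1 each position. The shift increases by 1 at each position, starting from +2: 2, 3, 4, ….
On explore: e+2=g, x+3=a, p+4=t, l+5=q, o+6=u, r+7=y, e+8=m.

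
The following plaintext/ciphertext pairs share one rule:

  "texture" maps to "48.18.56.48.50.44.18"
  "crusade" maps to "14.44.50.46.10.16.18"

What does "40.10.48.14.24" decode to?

With a=1..z=26, the number is 2·pos + 8.
Reversing it on 40.10.48.14.24: 40→(40−8)÷2=16=p, 10→(10−8)÷2=1=a, 48→(48−8)÷2=20=t, 14→(14−8)÷2=3=c, 24→(24−8)÷2=8=h.

patch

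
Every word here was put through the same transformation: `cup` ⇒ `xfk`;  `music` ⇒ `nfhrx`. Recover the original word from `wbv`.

dye

Each pair mirrors across the alphabet (c↔x, u↔f, p↔k): positions sum to 25. This is the alphabet-reversal cipher (Atbash): a becomes z, b becomes y, etc.
Undoing it on wbv: w↔d, b↔y, v↔e.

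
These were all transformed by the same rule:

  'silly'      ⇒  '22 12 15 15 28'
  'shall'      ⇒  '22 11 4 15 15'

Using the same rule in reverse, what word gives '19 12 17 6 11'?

pinch

Letters become their 1-based position plus 3 (so a→4, b→5, …).
Undoing it on 19 12 17 6 11: 19→(19−3)÷1=16=p, 12→(12−3)÷1=9=i, 17→(17−3)÷1=14=n, 6→(6−3)÷1=3=c, 11→(11−3)÷1=8=h.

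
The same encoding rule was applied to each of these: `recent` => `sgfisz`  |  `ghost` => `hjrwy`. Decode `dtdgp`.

The shift increases by 1 at each position, starting from +1: 1, 2, 3, ….
Undoing it on dtdgp: d−1=c, t−2=r, d−3=a, g−4=c, p−5=k.

crack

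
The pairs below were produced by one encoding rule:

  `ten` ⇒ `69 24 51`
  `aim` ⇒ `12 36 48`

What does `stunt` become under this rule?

66 69 72 51 69

t(#20)→69 and e(#5)→24: differences scale by 3, so n = 3·pos + 9. The formula is n = 3×(alphabet index, a=1) + 9.
On stunt: s=19→66, t=20→69, u=21→72, n=14→51, t=20→69.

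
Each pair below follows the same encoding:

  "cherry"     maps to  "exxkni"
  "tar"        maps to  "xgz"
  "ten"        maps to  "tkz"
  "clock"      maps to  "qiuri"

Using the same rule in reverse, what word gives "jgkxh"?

bread

The output letters match the input read backwards, each shifted +6: cherry reversed is yrrehc. Read the word backwards and shift each letter +6.
Decoding jgkxh: shift back: j−6=d, g−6=a, k−6=e, x−6=r, h−6=b → daerb; then reverse → bread.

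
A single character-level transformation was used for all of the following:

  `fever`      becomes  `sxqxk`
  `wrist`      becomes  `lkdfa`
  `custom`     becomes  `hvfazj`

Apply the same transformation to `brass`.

f(5)→s(18) and e(4)→x(23) fit y≡21x+17 (mod 26); the inverse of 21 mod 26 is 5. Each letter's alphabet position (a=0..z=25) is mapped through 21·x+17 mod 26 — an affine cipher.
On brass: b(1)→21·1+17≡12=m; r(17)→21·17+17≡10=k; a(0)→21·0+17≡17=r; s(18)→21·18+17≡5=f; s(18)→21·18+17≡5=f (all mod 26).

mkrff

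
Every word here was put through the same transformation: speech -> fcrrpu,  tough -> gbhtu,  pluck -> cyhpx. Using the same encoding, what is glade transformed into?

Compare letters: s→f is +13, p→c is +13, e→r is +13 — a constant shift. It's a constant shift of +13 (ROT13).
For glade: g+13=t, l+13=y, a+13=n, d+13=q, e+13=r.

tynqr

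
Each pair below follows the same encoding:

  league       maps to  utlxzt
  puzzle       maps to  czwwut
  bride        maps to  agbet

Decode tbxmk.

eight

l(11)→u(20) and e(4)→t(19) fit y≡15x+11 (mod 26); the inverse of 15 mod 26 is 7. Each letter's alphabet position (a=0..z=25) is mapped through 15·x+11 mod 26 — an affine cipher.
Decoding tbxmk: t(19)→7·(19−11)≡4=e; b(1)→7·(1−11)≡8=i; x(23)→7·(23−11)≡6=g; m(12)→7·(12−11)≡7=h; k(10)→7·(10−11)≡19=t (all mod 26).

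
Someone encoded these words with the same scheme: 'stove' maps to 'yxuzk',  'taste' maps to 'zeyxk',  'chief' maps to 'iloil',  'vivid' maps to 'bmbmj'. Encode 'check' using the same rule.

The shifts repeat in a cycle of length 2: positions 0,1,… shift by +6, +4, then the pattern repeats.
For check: c+6=i, h+4=l, e+6=k, c+4=g, k+6=q.

ilkgq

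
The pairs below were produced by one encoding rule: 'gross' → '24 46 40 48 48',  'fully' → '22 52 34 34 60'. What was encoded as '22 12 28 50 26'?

faith

g(#7)→24 and r(#18)→46: differences scale by 2, so n = 2·pos + 10. With a=1..z=26, the number is 2·pos + 10.
Decoding 22 12 28 50 26: 22→(22−10)÷2=6=f, 12→(12−10)÷2=1=a, 28→(28−10)÷2=9=i, 50→(50−10)÷2=20=t, 26→(26−10)÷2=8=h.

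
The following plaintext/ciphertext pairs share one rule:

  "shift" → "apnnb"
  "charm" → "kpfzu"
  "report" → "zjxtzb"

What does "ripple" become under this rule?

znxxtj

The shift depends on letter class: consonant s→a is +8, but vowel i→n is +5. The rule splits by letter class: vowels +5, consonants +8.
Applying it to ripple: r(cons)+8=z, i(vowel)+5=n, p(cons)+8=x, p(cons)+8=x, l(cons)+8=t, e(vowel)+5=j.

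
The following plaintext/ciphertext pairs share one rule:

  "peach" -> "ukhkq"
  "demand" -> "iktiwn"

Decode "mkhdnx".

In peach: p→u is +5, e→k is +6, a→h is +7, c→k is +8 — the shift increases by 1 each position. Each letter shifts forward by (position + 5), i.e. 5, 6, 7, … — the shift grows by one for each successive letter.
Reversing it on mkhdnx: m−5=h, k−6=e, h−7=a, d−8=v, n−9=e, x−10=n.

heaven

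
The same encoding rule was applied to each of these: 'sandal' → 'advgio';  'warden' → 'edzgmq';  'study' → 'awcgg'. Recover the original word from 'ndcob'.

fault

The shifts repeat in a cycle of length 2: positions 0,1,… shift by +8, +3, then the pattern repeats.
Reversing it on ndcob: n−8=f, d−3=a, c−8=u, o−3=l, b−8=t.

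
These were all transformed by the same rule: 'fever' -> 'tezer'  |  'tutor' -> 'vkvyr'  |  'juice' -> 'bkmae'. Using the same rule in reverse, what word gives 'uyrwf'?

f(5)→t(19) and e(4)→e(4) fit y≡15x+22 (mod 26); the inverse of 15 mod 26 is 7. Each letter's alphabet position (a=0..z=25) is mapped through 15·x+22 mod 26 — an affine cipher.
Reversing it on uyrwf: u(20)→7·(20−22)≡12=m; y(24)→7·(24−22)≡14=o; r(17)→7·(17−22)≡17=r; w(22)→7·(22−22)≡0=a; f(5)→7·(5−22)≡11=l (all mod 26).

moral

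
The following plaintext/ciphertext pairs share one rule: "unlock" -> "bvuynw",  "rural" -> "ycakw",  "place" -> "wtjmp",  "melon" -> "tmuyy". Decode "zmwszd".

Each letter shifts forward by (position + 7), i.e. 7, 8, 9, … — the shift grows by one for each successive letter.
Decoding zmwszd: z−7=s, m−8=e, w−9=n, s−10=i, z−11=o, d−12=r.

senior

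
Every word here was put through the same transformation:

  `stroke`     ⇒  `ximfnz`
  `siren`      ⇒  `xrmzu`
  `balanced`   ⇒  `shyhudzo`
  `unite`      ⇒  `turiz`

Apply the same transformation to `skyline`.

s(18)→x(23) and t(19)→i(8) fit y≡11x+7 (mod 26); the inverse of 11 mod 26 is 19. Each letter's alphabet position (a=0..z=25) is mapped through 11·x+7 mod 26 — an affine cipher.
For skyline: s(18)→11·18+7≡23=x; k(10)→11·10+7≡13=n; y(24)→11·24+7≡11=l; l(11)→11·11+7≡24=y; i(8)→11·8+7≡17=r; n(13)→11·13+7≡20=u; e(4)→11·4+7≡25=z (all mod 26).

xnlyruz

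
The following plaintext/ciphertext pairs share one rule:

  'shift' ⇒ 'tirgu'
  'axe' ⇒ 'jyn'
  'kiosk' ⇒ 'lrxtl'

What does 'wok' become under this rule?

xxl

The rule splits by letter class: vowels +9, consonants +1.
Applying it to wok: w(cons)+1=x, o(vowel)+9=x, k(cons)+1=l.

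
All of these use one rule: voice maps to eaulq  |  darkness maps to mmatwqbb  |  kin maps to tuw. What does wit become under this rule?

The shift depends on letter class: consonant v→e is +9, but vowel o→a is +12. Two shifts are in play — +12 for a/e/i/o/u, +9 for every other letter.
On wit: w(cons)+9=f, i(vowel)+12=u, t(cons)+9=c.

fuc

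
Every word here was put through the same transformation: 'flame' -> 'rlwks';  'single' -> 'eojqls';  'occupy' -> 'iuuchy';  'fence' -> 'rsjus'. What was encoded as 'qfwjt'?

grand

This is an affine cipher: with a=0,…,z=25, each position x becomes (25x+22) mod 26.
Undoing it on qfwjt: q(16)→25·(16−22)≡6=g; f(5)→25·(5−22)≡17=r; w(22)→25·(22−22)≡0=a; j(9)→25·(9−22)≡13=n; t(19)→25·(19−22)≡3=d (all mod 26).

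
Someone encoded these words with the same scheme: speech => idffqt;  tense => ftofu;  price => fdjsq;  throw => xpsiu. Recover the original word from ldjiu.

thick

The output letters match the input read backwards, each shifted +1: speech reversed is hceeps. Read the word backwards and shift each letter +1.
Undoing it on ldjiu: shift back: l−1=k, d−1=c, j−1=i, i−1=h, u−1=t → kciht; then reverse → thick.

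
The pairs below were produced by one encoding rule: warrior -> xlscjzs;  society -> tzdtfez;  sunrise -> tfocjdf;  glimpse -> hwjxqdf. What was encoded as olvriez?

Shifts by position in warrior: pos 0: w→x (+1), pos 1: a→l (+11), pos 2: r→s (+1), pos 3: r→c (+11) — repeating every 2. It's a Vigenère-style cipher with numeric key [1,11]: position i shifts by key[i mod 2].
Undoing it on olvriez: o−1=n, l−11=a, v−1=u, r−11=g, i−1=h, e−11=t, z−1=y.

naughty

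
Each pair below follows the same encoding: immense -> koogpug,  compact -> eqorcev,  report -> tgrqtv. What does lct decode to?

jar

Compare letters: i→k is +2, m→o is +2, m→o is +2 — a constant shift. It's a constant shift of +2 (ROT2).
Decoding lct: l−2=j, c−2=a, t−2=r.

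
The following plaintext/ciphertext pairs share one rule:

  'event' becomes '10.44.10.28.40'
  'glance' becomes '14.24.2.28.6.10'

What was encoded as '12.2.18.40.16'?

With a=1..z=26, the number is 2·pos.
Decoding 12.2.18.40.16: 12→(12−0)÷2=6=f, 2→(2−0)÷2=1=a, 18→(18−0)÷2=9=i, 40→(40−0)÷2=20=t, 16→(16−0)÷2=8=h.

faith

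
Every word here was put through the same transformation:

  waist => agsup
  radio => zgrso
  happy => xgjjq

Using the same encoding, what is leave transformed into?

w(22)→a(0) and a(0)→g(6) fit y≡21x+6 (mod 26); the inverse of 21 mod 26 is 5. Each letter's alphabet position (a=0..z=25) is mapped through 21·x+6 mod 26 — an affine cipher.
On leave: l(11)→21·11+6≡3=d; e(4)→21·4+6≡12=m; a(0)→21·0+6≡6=g; v(21)→21·21+6≡5=f; e(4)→21·4+6≡12=m (all mod 26).

dmgfm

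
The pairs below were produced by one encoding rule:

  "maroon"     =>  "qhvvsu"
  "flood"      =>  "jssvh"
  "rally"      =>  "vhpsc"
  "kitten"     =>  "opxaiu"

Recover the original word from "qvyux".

mount

Shifts by position in maroon: pos 0: m→q (+4), pos 1: a→h (+7), pos 2: r→v (+4), pos 3: o→v (+7) — repeating every 2. A repeating key of period 2 is used — shifts +4, +7 over and over.
Undoing it on qvyux: q−4=m, v−7=o, y−4=u, u−7=n, x−4=t.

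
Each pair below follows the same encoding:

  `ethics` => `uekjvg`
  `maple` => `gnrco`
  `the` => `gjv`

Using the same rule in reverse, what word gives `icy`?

The word is reversed, then every letter is shifted forward by 2.
Reversing it on icy: shift back: i−2=g, c−2=a, y−2=w → gaw; then reverse → wag.

wag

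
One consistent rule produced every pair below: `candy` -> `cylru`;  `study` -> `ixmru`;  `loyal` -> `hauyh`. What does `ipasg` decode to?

This is an affine cipher: with a=0,…,z=25, each position x becomes (15x+24) mod 26.
Reversing it on ipasg: i(8)→7·(8−24)≡18=s; p(15)→7·(15−24)≡15=p; a(0)→7·(0−24)≡14=o; s(18)→7·(18−24)≡10=k; g(6)→7·(6−24)≡4=e (all mod 26).

spoke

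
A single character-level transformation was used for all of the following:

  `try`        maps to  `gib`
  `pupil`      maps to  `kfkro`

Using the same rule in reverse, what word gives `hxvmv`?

Each pair mirrors across the alphabet (t↔g, r↔i, y↔b): positions sum to 25. This is the alphabet-reversal cipher (Atbash): a becomes z, b becomes y, etc.
Reversing it on hxvmv: h↔s, x↔c, v↔e, m↔n, v↔e.

scene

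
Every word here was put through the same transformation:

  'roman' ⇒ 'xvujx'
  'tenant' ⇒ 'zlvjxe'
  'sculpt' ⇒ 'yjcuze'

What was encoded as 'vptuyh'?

The shift increases by 1 at each position, starting from +6: 6, 7, 8, ….
Undoing it on vptuyh: v−6=p, p−7=i, t−8=l, u−9=l, y−10=o, h−11=w.

pillow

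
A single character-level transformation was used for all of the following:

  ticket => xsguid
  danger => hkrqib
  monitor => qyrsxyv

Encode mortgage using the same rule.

Shifts by position in ticket: pos 0: t→x (+4), pos 1: i→s (+10), pos 2: c→g (+4), pos 3: k→u (+10) — repeating every 2. The shifts repeat in a cycle of length 2: positions 0,1,… shift by +4, +10, then the pattern repeats.
For mortgage: m+4=q, o+10=y, r+4=v, t+10=d, g+4=k, a+10=k, g+4=k, e+10=o.

qyvdkkko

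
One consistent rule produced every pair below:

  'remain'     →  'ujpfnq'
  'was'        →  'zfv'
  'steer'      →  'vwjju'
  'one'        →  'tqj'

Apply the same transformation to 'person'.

sjuvtq

The shift depends on letter class: consonant r→u is +3, but vowel e→j is +5. Vowels shift forward by 5 and consonants shift forward by 3.
Applying it to person: p(cons)+3=s, e(vowel)+5=j, r(cons)+3=u, s(cons)+3=v, o(vowel)+5=t, n(cons)+3=q.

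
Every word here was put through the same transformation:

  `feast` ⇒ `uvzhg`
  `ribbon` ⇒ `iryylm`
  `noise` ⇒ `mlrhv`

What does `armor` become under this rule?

Each pair mirrors across the alphabet (f↔u, e↔v, a↔z): positions sum to 25. Each letter is replaced by its mirror in the alphabet: a↔z, b↔y, c↔x, and so on (the Atbash cipher).
For armor: a↔z, r↔i, m↔n, o↔l, r↔i.

zinli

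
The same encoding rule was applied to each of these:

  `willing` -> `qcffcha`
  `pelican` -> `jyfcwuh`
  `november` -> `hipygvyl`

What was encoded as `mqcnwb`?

switch

Compare letters: w→q is +20, i→c is +20, l→f is +20 — a constant shift. It's a constant shift of +20 (ROT20).
Decoding mqcnwb: m−20=s, q−20=w, c−20=i, n−20=t, w−20=c, b−20=h.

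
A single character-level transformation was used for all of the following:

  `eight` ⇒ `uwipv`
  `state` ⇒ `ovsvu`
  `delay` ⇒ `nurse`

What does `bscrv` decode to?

e(4)→u(20) and i(8)→w(22) fit y≡7x+18 (mod 26); the inverse of 7 mod 26 is 15. Treating letters as 0–25, the rule is x ↦ 7x + 18 (mod 26).
Decoding bscrv: b(1)→15·(1−18)≡5=f; s(18)→15·(18−18)≡0=a; c(2)→15·(2−18)≡20=u; r(17)→15·(17−18)≡11=l; v(21)→15·(21−18)≡19=t (all mod 26).

fault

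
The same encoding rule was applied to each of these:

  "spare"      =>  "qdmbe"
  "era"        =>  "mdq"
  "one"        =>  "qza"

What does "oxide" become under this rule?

The word is reversed, then every letter is shifted forward by 12.
On oxide: reverse → edixo; then shift: e+12=q, d+12=p, i+12=u, x+12=j, o+12=a.

qpuja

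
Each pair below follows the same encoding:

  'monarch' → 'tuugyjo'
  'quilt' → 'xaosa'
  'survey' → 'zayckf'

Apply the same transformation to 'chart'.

jogya

The shift depends on letter class: consonant m→t is +7, but vowel o→u is +6. The rule splits by letter class: vowels +6, consonants +7.
Applying it to chart: c(cons)+7=j, h(cons)+7=o, a(vowel)+6=g, r(cons)+7=y, t(cons)+7=a.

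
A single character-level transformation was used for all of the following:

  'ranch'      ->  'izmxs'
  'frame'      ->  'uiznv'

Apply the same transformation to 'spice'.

Each pair mirrors across the alphabet (r↔i, a↔z, n↔m): positions sum to 25. Each letter is replaced by its mirror in the alphabet: a↔z, b↔y, c↔x, and so on (the Atbash cipher).
Applying it to spice: s↔h, p↔k, i↔r, c↔x, e↔v.

hkrxv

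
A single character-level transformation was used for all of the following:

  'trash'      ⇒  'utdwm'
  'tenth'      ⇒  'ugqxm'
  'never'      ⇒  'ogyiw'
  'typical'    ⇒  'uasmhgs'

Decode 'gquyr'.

forum

In trash: t→u is +1, r→t is +2, a→d is +3, s→w is +4 — the shift increases by 1 each position. Each letter shifts forward by (position + 1), i.e. 1, 2, 3, … — the shift grows by one for each successive letter.
Decoding gquyr: g−1=f, q−2=o, u−3=r, y−4=u, r−5=m.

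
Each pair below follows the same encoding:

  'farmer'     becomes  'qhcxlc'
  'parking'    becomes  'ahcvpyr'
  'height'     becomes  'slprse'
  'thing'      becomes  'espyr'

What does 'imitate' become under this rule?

The shift depends on letter class: consonant f→q is +11, but vowel a→h is +7. Two shifts are in play — +7 for a/e/i/o/u, +11 for every other letter.
Applying it to imitate: i(vowel)+7=p, m(cons)+11=x, i(vowel)+7=p, t(cons)+11=e, a(vowel)+7=h, t(cons)+11=e, e(vowel)+7=l.

pxpehel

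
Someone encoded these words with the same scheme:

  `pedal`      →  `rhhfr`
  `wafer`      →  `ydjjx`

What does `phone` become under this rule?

rkssk

In pedal: p→r is +2, e→h is +3, d→h is +4, a→f is +5 — the shift increases by 1 each position. Each letter shifts forward by (position + 2), i.e. 2, 3, 4, … — the shift grows by one for each successive letter.
On phone: p+2=r, h+3=k, o+4=s, n+5=s, e+6=k.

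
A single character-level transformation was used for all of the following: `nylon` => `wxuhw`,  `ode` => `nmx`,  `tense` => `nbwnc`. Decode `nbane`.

verse

The output letters match the input read backwards, each shifted +9: nylon reversed is nolyn. Two steps: reverse the string, then apply a Caesar shift of +9.
Reversing it on nbane: shift back: n−9=e, b−9=s, a−9=r, n−9=e, e−9=v → esrev; then reverse → verse.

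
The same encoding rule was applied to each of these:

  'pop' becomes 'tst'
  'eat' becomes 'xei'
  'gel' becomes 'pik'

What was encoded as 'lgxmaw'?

The output letters match the input read backwards, each shifted +4: pop reversed is pop. The word is reversed, then every letter is shifted forward by 4.
Decoding lgxmaw: shift back: l−4=h, g−4=c, x−4=t, m−4=i, a−4=w, w−4=s → hctiws; then reverse → switch.

switch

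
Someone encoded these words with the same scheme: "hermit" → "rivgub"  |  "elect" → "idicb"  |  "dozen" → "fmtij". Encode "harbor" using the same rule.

rwvzmv

This is an affine cipher: with a=0,…,z=25, each position x becomes (3x+22) mod 26.
On harbor: h(7)→3·7+22≡17=r; a(0)→3·0+22≡22=w; r(17)→3·17+22≡21=v; b(1)→3·1+22≡25=z; o(14)→3·14+22≡12=m; r(17)→3·17+22≡21=v (all mod 26).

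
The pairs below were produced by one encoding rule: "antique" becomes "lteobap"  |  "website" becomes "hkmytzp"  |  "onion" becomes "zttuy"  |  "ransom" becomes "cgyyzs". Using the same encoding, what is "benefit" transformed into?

mkykqoe

Shifts by position in antique: pos 0: a→l (+11), pos 1: n→t (+6), pos 2: t→e (+11), pos 3: i→o (+6) — repeating every 2. A repeating key of period 2 is used — shifts +11, +6 over and over.
On benefit: b+11=m, e+6=k, n+11=y, e+6=k, f+11=q, i+6=o, t+11=e.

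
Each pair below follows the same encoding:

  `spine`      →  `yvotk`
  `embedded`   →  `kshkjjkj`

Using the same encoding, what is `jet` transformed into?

pkz

Compare letters: s→y is +6, p→v is +6, i→o is +6 — a constant shift. Each letter is shifted forward by 6 in the alphabet (a Caesar shift of +6).
Applying it to jet: j+6=p, e+6=k, t+6=z.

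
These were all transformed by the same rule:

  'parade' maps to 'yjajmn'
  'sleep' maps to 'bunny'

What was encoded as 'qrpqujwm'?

highland

Compare letters: p→y is +9, a→j is +9, r→a is +9 — a constant shift. It's a constant shift of +9 (ROT9).
Undoing it on qrpqujwm: q−9=h, r−9=i, p−9=g, q−9=h, u−9=l, j−9=a, w−9=n, m−9=d.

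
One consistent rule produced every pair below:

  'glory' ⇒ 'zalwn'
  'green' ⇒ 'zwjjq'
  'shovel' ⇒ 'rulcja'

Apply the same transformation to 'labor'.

This is an affine cipher: with a=0,…,z=25, each position x becomes (21x+3) mod 26.
On labor: l(11)→21·11+3≡0=a; a(0)→21·0+3≡3=d; b(1)→21·1+3≡24=y; o(14)→21·14+3≡11=l; r(17)→21·17+3≡22=w (all mod 26).

adylw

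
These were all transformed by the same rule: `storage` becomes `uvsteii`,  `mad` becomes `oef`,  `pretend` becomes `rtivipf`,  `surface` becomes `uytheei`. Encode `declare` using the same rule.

fieneti

The shift depends on letter class: consonant s→u is +2, but vowel o→s is +4. Two shifts are in play — +4 for a/e/i/o/u, +2 for every other letter.
For declare: d(cons)+2=f, e(vowel)+4=i, c(cons)+2=e, l(cons)+2=n, a(vowel)+4=e, r(cons)+2=t, e(vowel)+4=i.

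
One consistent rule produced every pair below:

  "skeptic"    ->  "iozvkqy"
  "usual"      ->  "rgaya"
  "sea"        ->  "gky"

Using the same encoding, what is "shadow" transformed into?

cujgny

The output letters match the input read backwards, each shifted +6: skeptic reversed is citpeks. The word is reversed, then every letter is shifted forward by 6.
For shadow: reverse → wodahs; then shift: w+6=c, o+6=u, d+6=j, a+6=g, h+6=n, s+6=y.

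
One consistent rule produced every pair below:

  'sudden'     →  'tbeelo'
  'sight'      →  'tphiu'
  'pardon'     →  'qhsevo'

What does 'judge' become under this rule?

The rule splits by letter class: vowels +7, consonants +1.
On judge: j(cons)+1=k, u(vowel)+7=b, d(cons)+1=e, g(cons)+1=h, e(vowel)+7=l.

kbehl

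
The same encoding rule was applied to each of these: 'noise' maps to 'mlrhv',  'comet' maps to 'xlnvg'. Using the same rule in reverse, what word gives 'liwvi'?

order

Each pair mirrors across the alphabet (n↔m, o↔l, i↔r): positions sum to 25. Each letter is replaced by its mirror in the alphabet: a↔z, b↔y, c↔x, and so on (the Atbash cipher).
Decoding liwvi: l↔o, i↔r, w↔d, v↔e, i↔r.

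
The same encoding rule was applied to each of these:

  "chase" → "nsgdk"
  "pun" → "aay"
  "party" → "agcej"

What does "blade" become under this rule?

mwgok

The shift depends on letter class: consonant c→n is +11, but vowel a→g is +6. Vowels shift forward by 6 and consonants shift forward by 11.
For blade: b(cons)+11=m, l(cons)+11=w, a(vowel)+6=g, d(cons)+11=o, e(vowel)+6=k.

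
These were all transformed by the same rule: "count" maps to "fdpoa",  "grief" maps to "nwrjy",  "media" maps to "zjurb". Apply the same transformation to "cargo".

fbwnd

c(2)→f(5) and o(14)→d(3) fit y≡15x+1 (mod 26); the inverse of 15 mod 26 is 7. Treating letters as 0–25, the rule is x ↦ 15x + 1 (mod 26).
For cargo: c(2)→15·2+1≡5=f; a(0)→15·0+1≡1=b; r(17)→15·17+1≡22=w; g(6)→15·6+1≡13=n; o(14)→15·14+1≡3=d (all mod 26).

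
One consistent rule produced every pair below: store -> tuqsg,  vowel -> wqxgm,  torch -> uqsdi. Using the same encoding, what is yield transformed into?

The shift depends on letter class: consonant s→t is +1, but vowel o→q is +2. The rule splits by letter class: vowels +2, consonants +1.
On yield: y(cons)+1=z, i(vowel)+2=k, e(vowel)+2=g, l(cons)+1=m, d(cons)+1=e.

zkgme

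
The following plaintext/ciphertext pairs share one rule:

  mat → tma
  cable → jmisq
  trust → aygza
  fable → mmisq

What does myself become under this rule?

tfzqsm

The shift depends on letter class: consonant m→t is +7, but vowel a→m is +12. The rule splits by letter class: vowels +12, consonants +7.
On myself: m(cons)+7=t, y(cons)+7=f, s(cons)+7=z, e(vowel)+12=q, l(cons)+7=s, f(cons)+7=m.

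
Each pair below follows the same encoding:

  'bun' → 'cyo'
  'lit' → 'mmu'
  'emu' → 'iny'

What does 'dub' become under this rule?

eyc

The rule splits by letter class: vowels +4, consonants +1.
For dub: d(cons)+1=e, u(vowel)+4=y, b(cons)+1=c.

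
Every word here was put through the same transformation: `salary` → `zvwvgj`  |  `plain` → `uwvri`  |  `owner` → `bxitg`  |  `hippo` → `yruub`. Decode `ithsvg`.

s(18)→z(25) and a(0)→v(21) fit y≡19x+21 (mod 26); the inverse of 19 mod 26 is 11. Each letter's alphabet position (a=0..z=25) is mapped through 19·x+21 mod 26 — an affine cipher.
Decoding ithsvg: i(8)→11·(8−21)≡13=n; t(19)→11·(19−21)≡4=e; h(7)→11·(7−21)≡2=c; s(18)→11·(18−21)≡19=t; v(21)→11·(21−21)≡0=a; g(6)→11·(6−21)≡17=r (all mod 26).

nectar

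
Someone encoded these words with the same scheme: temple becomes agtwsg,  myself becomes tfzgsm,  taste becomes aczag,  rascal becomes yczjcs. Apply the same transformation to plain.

wscku

The shift depends on letter class: consonant t→a is +7, but vowel e→g is +2. Vowels shift forward by 2 and consonants shift forward by 7.
Applying it to plain: p(cons)+7=w, l(cons)+7=s, a(vowel)+2=c, i(vowel)+2=k, n(cons)+7=u.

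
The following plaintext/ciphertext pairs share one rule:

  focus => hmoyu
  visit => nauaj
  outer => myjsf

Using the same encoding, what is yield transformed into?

gastd

f(5)→h(7) and o(14)→m(12) fit y≡15x+10 (mod 26); the inverse of 15 mod 26 is 7. Treating letters as 0–25, the rule is x ↦ 15x + 10 (mod 26).
For yield: y(24)→15·24+10≡6=g; i(8)→15·8+10≡0=a; e(4)→15·4+10≡18=s; l(11)→15·11+10≡19=t; d(3)→15·3+10≡3=d (all mod 26).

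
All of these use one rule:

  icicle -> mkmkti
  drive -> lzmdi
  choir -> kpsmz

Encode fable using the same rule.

Vowels shift forward by 4 and consonants shift forward by 8.
On fable: f(cons)+8=n, a(vowel)+4=e, b(cons)+8=j, l(cons)+8=t, e(vowel)+4=i.

nejti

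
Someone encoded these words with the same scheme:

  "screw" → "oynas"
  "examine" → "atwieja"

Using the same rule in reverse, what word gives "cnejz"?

grind

Each letter is shifted forward by 22 in the alphabet (a Caesar shift of +22).
Decoding cnejz: c−22=g, n−22=r, e−22=i, j−22=n, z−22=d.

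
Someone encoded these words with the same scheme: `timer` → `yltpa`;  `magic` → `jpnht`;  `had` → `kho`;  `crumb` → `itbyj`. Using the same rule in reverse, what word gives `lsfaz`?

style

The output letters match the input read backwards, each shifted +7: timer reversed is remit. Read the word backwards and shift each letter +7.
Decoding lsfaz: shift back: l−7=e, s−7=l, f−7=y, a−7=t, z−7=s → elyts; then reverse → style.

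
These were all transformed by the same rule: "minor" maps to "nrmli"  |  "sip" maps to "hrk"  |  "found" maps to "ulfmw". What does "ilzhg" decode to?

Each pair mirrors across the alphabet (m↔n, i↔r, n↔m): positions sum to 25. Each letter is replaced by its mirror in the alphabet: a↔z, b↔y, c↔x, and so on (the Atbash cipher).
Decoding ilzhg: i↔r, l↔o, z↔a, h↔s, g↔t.

roast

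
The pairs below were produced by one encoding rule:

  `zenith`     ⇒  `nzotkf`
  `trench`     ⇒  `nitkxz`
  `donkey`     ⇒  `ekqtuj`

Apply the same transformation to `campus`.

yavsgi

The output letters match the input read backwards, each shifted +6: zenith reversed is htinez. Read the word backwards and shift each letter +6.
Applying it to campus: reverse → supmac; then shift: s+6=y, u+6=a, p+6=v, m+6=s, a+6=g, c+6=i.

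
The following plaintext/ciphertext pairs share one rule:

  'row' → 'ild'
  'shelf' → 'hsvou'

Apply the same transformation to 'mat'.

nzg

Each pair mirrors across the alphabet (r↔i, o↔l, w↔d): positions sum to 25. Each letter is replaced by its mirror in the alphabet: a↔z, b↔y, c↔x, and so on (the Atbash cipher).
For mat: m↔n, a↔z, t↔g.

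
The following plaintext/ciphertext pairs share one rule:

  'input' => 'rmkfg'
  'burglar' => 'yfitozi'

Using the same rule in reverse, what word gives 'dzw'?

wad

Each pair mirrors across the alphabet (i↔r, n↔m, p↔k): positions sum to 25. This is the alphabet-reversal cipher (Atbash): a becomes z, b becomes y, etc.
Reversing it on dzw: d↔w, z↔a, w↔d.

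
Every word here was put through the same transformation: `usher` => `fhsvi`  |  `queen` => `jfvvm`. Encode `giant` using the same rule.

trzmg

Letters are reflected about the middle of the alphabet (position → 25−position): Atbash.
Applying it to giant: g↔t, i↔r, a↔z, n↔m, t↔g.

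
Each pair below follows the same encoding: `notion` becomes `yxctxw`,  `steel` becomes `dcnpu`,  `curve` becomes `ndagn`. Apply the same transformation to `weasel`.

The shifts repeat in a cycle of length 3: positions 0,1,… shift by +11, +9, +9, then the pattern repeats.
Applying it to weasel: w+11=h, e+9=n, a+9=j, s+11=d, e+9=n, l+9=u.

hnjdnu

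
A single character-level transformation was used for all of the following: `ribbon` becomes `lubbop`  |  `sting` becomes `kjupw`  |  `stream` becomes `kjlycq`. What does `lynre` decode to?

reply

Each letter's alphabet position (a=0..z=25) is mapped through 25·x+2 mod 26 — an affine cipher.
Decoding lynre: l(11)→25·(11−2)≡17=r; y(24)→25·(24−2)≡4=e; n(13)→25·(13−2)≡15=p; r(17)→25·(17−2)≡11=l; e(4)→25·(4−2)≡24=y (all mod 26).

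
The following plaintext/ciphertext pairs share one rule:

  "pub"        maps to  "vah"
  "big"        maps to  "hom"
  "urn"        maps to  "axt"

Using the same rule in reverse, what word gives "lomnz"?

Compare letters: p→v is +6, u→a is +6, b→h is +6 — a constant shift. Each letter is shifted forward by 6 in the alphabet (a Caesar shift of +6).
Undoing it on lomnz: l−6=f, o−6=i, m−6=g, n−6=h, z−6=t.

fight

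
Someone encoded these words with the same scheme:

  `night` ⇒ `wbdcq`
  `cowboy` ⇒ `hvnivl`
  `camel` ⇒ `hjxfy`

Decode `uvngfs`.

powder

n(13)→w(22) and i(8)→b(1) fit y≡25x+9 (mod 26); the inverse of 25 mod 26 is 25. Treating letters as 0–25, the rule is x ↦ 25x + 9 (mod 26).
Decoding uvngfs: u(20)→25·(20−9)≡15=p; v(21)→25·(21−9)≡14=o; n(13)→25·(13−9)≡22=w; g(6)→25·(6−9)≡3=d; f(5)→25·(5−9)≡4=e; s(18)→25·(18−9)≡17=r (all mod 26).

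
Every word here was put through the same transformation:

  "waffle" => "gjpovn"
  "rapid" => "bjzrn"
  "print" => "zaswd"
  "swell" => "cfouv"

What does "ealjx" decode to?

urban

Shifts by position in waffle: pos 0: w→g (+10), pos 1: a→j (+9), pos 2: f→p (+10), pos 3: f→o (+9) — repeating every 2. The shifts repeat in a cycle of length 2: positions 0,1,… shift by +10, +9, then the pattern repeats.
Undoing it on ealjx: e−10=u, a−9=r, l−10=b, j−9=a, x−10=n.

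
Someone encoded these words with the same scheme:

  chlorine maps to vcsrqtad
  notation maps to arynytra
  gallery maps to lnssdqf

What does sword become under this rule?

c(2)→v(21) and h(7)→c(2) fit y≡17x+13 (mod 26); the inverse of 17 mod 26 is 23. Each letter's alphabet position (a=0..z=25) is mapped through 17·x+13 mod 26 — an affine cipher.
For sword: s(18)→17·18+13≡7=h; w(22)→17·22+13≡23=x; o(14)→17·14+13≡17=r; r(17)→17·17+13≡16=q; d(3)→17·3+13≡12=m (all mod 26).

hxrqm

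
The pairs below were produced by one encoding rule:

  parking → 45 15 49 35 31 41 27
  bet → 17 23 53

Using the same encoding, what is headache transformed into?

29 23 15 21 15 19 29 23

With a=1..z=26, the number is 2·pos + 13.
On headache: h=8→29, e=5→23, a=1→15, d=4→21, a=1→15, c=3→19, h=8→29, e=5→23.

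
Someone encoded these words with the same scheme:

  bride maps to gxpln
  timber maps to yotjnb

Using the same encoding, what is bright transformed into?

In bride: b→g is +5, r→x is +6, i→p is +7, d→l is +8 — the shift increases by 1 each position. Each letter shifts forward by (position + 5), i.e. 5, 6, 7, … — the shift grows by one for each successive letter.
For bright: b+5=g, r+6=x, i+7=p, g+8=o, h+9=q, t+10=d.

gxpoqd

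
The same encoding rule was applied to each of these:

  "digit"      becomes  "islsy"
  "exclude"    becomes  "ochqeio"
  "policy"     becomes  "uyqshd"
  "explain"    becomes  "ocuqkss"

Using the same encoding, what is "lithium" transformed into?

The shift depends on letter class: consonant d→i is +5, but vowel i→s is +10. Vowels shift forward by 10 and consonants shift forward by 5.
On lithium: l(cons)+5=q, i(vowel)+10=s, t(cons)+5=y, h(cons)+5=m, i(vowel)+10=s, u(vowel)+10=e, m(cons)+5=r.

qsymser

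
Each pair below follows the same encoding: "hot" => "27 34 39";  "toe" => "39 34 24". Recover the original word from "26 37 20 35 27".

h is letter #8 and maps to 27: an offset of 19. Each letter is replaced by its alphabet position (a=1..z=26) + 19.
Reversing it on 26 37 20 35 27: 26→(26−19)÷1=7=g, 37→(37−19)÷1=18=r, 20→(20−19)÷1=1=a, 35→(35−19)÷1=16=p, 27→(27−19)÷1=8=h.

graph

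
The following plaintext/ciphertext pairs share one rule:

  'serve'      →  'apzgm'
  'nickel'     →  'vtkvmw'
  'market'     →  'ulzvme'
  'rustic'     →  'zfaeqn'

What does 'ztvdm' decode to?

The shifts repeat in a cycle of length 2: positions 0,1,… shift by +8, +11, then the pattern repeats.
Reversing it on ztvdm: z−8=r, t−11=i, v−8=n, d−11=s, m−8=e.

rinse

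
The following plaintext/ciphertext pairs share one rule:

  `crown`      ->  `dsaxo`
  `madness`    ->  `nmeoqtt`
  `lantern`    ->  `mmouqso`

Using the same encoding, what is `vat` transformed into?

The shift depends on letter class: consonant c→d is +1, but vowel o→a is +12. The rule splits by letter class: vowels +12, consonants +1.
For vat: v(cons)+1=w, a(vowel)+12=m, t(cons)+1=u.

wmu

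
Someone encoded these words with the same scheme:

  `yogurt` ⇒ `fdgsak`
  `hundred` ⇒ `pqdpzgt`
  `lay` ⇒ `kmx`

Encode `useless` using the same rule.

The output letters match the input read backwards, each shifted +12: yogurt reversed is trugoy. Read the word backwards and shift each letter +12.
On useless: reverse → sselesu; then shift: s+12=e, s+12=e, e+12=q, l+12=x, e+12=q, s+12=e, u+12=g.

eeqxqeg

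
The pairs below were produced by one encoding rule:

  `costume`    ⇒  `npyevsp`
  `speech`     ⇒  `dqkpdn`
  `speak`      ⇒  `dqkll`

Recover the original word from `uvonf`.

juice

Shifts by position in costume: pos 0: c→n (+11), pos 1: o→p (+1), pos 2: s→y (+6), pos 3: t→e (+11), pos 4: u→v (+1), pos 5: m→s (+6) — repeating every 3. The shifts repeat in a cycle of length 3: positions 0,1,… shift by +11, +1, +6, then the pattern repeats.
Decoding uvonf: u−11=j, v−1=u, o−6=i, n−11=c, f−1=e.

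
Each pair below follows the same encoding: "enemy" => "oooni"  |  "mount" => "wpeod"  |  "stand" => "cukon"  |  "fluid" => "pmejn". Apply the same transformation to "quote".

The shifts repeat in a cycle of length 2: positions 0,1,… shift by +10, +1, then the pattern repeats.
For quote: q+10=a, u+1=v, o+10=y, t+1=u, e+10=o.

avyuo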